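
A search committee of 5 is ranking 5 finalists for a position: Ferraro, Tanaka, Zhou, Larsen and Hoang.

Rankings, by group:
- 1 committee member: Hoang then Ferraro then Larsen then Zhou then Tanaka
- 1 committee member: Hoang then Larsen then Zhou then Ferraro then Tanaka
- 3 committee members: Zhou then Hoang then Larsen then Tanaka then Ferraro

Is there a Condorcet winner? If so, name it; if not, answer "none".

Pairwise majorities:
Ferraro vs Tanaka: Tanaka wins 3–2.
Ferraro vs Zhou: Ferraro preferred on 1 ballot; Zhou wins 4–1.
Ferraro vs Larsen: 1 to 4, Larsen.
Ferraro vs Hoang: Hoang, 5–0.
Tanaka–Zhou: Zhou 5–0.
Tanaka vs Larsen: Larsen, 5–0.
Tanaka vs Hoang: 0 for Tanaka, 5 for Hoang — Hoang by 5–0.
Zhou–Larsen: Zhou 3–2.
Zhou vs Hoang: Zhou, 3–2.
Larsen vs Hoang: Larsen is ranked higher on 0 ballots, Hoang on 5. Hoang wins 5–0.
Zhou beats each of Ferraro, Tanaka, Larsen, Hoang — Zhou is the Condorcet winner.

Zhou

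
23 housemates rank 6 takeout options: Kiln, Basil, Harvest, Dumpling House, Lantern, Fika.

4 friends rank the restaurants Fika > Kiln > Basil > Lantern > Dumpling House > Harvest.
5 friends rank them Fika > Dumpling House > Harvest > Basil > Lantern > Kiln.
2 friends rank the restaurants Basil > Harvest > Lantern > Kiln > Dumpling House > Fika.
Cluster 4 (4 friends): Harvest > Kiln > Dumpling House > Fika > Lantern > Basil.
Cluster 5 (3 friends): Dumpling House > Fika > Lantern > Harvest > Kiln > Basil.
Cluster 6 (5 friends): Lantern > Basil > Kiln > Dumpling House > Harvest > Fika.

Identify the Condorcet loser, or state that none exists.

none

Head-to-head results (23 friends):
Kiln vs Basil: 4+4+3 = 11 for Kiln, 12 for Basil — Basil by 12–11.
Kiln vs Harvest: Kiln preferred on 4+5 = 9 ballots; Harvest wins 14–9.
Kiln vs Dumpling House: Kiln is ranked higher on 4+2+4+5 = 15 ballots, Dumpling House on 8. Kiln wins 15–8.
Kiln vs Lantern: 8 to 15, Lantern.
Kiln vs Fika: Fika wins 12–11.
Basil vs Harvest: 4+2+5 = 11 for Basil, 12 for Harvest — Harvest by 12–11.
Basil vs Dumpling House: Dumpling House wins 12–11.
Basil vs Lantern: Basil preferred on 4+5+2 = 11 ballots; Lantern wins 12–11.
Basil vs Fika: Basil is ranked higher on 2+5 = 7 ballots, Fika on 16. Fika wins 16–7.
Harvest vs Dumpling House: Dumpling House wins 17–6.
Harvest vs Lantern: Harvest is ranked higher on 5+2+4 = 11 ballots, Lantern on 12. Lantern wins 12–11.
Harvest vs Fika: Harvest is ranked higher on 2+4+5 = 11 ballots, Fika on 12. Fika wins 12–11.
Dumpling House vs Lantern: Dumpling House, 12–11.
Dumpling House vs Fika: 14 to 9, Dumpling House.
Lantern–Fika: Fika 16–7.
Every restaurant wins at least one matchup (Kiln beats Dumpling House; Basil beats Kiln; Harvest beats Kiln; Dumpling House beats Basil; Lantern beats Kiln; Fika beats Kiln), so there is no Condorcet loser.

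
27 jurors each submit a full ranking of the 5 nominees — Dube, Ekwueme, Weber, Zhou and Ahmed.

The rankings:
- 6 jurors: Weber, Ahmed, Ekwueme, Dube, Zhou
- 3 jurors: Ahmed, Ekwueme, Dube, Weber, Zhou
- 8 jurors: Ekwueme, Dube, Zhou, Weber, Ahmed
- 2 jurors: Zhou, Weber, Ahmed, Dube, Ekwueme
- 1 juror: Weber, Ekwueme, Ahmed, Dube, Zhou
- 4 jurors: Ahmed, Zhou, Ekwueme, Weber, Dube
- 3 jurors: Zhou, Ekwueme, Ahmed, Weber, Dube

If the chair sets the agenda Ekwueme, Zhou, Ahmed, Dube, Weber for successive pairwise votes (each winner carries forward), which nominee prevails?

Weber

Round 1: Ekwueme vs Zhou — 18–9, Ekwueme advances.
Round 2: Ekwueme vs Ahmed — 12–15, Ahmed advances.
Round 3: Ahmed vs Dube — 19–8, Ahmed advances.
Round 4: Ahmed vs Weber — 10–17, Weber advances.
The agenda winner is Weber.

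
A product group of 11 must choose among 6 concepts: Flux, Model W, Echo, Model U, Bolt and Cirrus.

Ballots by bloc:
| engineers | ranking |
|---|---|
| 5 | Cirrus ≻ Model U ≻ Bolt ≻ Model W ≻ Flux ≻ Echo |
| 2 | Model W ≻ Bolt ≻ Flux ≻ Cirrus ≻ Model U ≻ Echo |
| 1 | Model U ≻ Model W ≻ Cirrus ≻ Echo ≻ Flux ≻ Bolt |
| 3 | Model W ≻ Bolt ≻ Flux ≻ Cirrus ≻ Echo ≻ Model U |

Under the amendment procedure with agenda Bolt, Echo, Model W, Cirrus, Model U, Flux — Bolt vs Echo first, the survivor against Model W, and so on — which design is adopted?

Model U

Round 1: Bolt vs Echo — 10–1, Bolt advances.
Round 2: Bolt vs Model W — 5–6, Model W advances.
Round 3: Model W vs Cirrus — 6–5, Model W advances.
Round 4: Model W vs Model U — 5–6, Model U advances.
Round 5: Model U vs Flux — 6–5, Model U advances.
Model U survives the agenda.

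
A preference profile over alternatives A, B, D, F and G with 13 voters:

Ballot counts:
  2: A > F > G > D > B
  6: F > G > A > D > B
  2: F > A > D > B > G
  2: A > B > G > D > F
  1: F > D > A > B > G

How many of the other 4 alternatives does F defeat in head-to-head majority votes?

4

F against each rival (13 voters):
F vs A: F wins 9–4.
F vs B: 2+6+2+1 = 11 for F, 2 for B — F by 11–2.
F vs D: 11 to 2, F.
F vs G: F wins 11–2.
F beats A, B, D, G — 4 pairwise wins.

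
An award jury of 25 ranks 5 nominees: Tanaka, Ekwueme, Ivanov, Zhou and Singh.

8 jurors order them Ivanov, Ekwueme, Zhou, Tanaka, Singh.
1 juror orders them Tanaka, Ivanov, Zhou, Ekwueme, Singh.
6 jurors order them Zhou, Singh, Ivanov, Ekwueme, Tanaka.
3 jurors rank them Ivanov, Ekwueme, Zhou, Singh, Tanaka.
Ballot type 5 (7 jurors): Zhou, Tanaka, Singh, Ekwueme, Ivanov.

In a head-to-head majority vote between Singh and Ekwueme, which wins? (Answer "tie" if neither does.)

Singh

Ballots ranking Singh above Ekwueme: 6 + 7 = 13.
Ballots ranking Ekwueme above Singh: 25 − 13 = 12.
Singh wins the head-to-head 13–12.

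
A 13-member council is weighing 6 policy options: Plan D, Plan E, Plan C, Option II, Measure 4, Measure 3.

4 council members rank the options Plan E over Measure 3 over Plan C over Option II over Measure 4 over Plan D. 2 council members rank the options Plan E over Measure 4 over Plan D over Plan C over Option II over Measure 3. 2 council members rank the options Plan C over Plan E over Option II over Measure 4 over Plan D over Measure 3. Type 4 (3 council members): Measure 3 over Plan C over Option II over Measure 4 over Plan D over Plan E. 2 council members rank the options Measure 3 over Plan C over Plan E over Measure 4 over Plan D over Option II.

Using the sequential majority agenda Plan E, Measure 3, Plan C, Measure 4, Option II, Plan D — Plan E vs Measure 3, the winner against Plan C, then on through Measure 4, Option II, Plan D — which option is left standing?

Plan C

Round 1: Plan E vs Measure 3 — 8–5, Plan E advances.
Round 2: Plan E vs Plan C — 6–7, Plan C advances.
Round 3: Plan C vs Measure 4 — 11–2, Plan C advances.
Round 4: Plan C vs Option II — 13–0, Plan C advances.
Round 5: Plan C vs Plan D — 11–2, Plan C advances.
The agenda winner is Plan C.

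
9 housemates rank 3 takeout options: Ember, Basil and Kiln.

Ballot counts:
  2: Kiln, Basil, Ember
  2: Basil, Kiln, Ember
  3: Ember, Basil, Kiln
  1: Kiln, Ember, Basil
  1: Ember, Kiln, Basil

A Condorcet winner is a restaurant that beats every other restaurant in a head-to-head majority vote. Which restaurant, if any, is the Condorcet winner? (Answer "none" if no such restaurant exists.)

Head-to-head results (9 friends):
Ember vs Basil: 3+1+1 = 5 for Ember, 4 for Basil — Ember by 5–4.
Ember vs Kiln: Ember preferred on 3+1 = 4 ballots; Kiln wins 5–4.
Basil vs Kiln: 5 to 4, Basil.
No restaurant is unbeaten: Ember loses to Kiln; Basil loses to Ember; Kiln loses to Basil. In particular Ember > Basil > Kiln > Ember is a majority cycle — no Condorcet winner exists.

none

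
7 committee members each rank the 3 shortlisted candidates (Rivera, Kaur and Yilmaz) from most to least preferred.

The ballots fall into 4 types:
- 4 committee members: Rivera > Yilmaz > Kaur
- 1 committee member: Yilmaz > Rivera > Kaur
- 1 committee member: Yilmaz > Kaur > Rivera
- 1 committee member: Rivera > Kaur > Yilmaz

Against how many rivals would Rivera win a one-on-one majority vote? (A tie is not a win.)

Rivera against each rival (7 committee members):
Rivera vs Kaur: 4+1+1 = 6 for Rivera, 1 for Kaur — Rivera by 6–1.
Rivera vs Yilmaz: 4+1 = 5 for Rivera, 2 for Yilmaz — Rivera by 5–2.
Rivera beats Kaur, Yilmaz — 2 pairwise wins.

2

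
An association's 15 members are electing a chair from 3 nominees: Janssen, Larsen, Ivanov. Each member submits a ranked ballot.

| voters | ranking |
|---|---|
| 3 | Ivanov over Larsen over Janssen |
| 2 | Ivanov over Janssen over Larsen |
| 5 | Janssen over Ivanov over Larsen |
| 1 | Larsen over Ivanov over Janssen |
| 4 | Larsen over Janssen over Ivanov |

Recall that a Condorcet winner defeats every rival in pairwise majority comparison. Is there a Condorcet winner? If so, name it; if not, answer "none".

Head-to-head results (15 voters):
Janssen vs Larsen: 2+5 = 7 for Janssen, 8 for Larsen — Larsen by 8–7.
Janssen vs Ivanov: 9 to 6, Janssen.
Larsen vs Ivanov: Larsen is ranked higher on 1+4 = 5 ballots, Ivanov on 10. Ivanov wins 10–5.
Each candidate drops at least one matchup (Janssen loses to Larsen; Larsen loses to Ivanov; Ivanov loses to Janssen); the cycle Janssen beats Ivanov beats Larsen beats Janssen rules out a Condorcet winner.

none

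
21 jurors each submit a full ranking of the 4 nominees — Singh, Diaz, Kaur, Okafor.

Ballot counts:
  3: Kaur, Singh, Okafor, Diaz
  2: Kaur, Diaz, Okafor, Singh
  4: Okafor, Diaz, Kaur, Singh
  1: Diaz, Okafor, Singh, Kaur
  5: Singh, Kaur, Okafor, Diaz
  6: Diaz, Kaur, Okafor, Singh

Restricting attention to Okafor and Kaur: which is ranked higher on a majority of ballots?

Kaur

Ballots ranking Okafor above Kaur: 4 + 1 = 5.
Ballots ranking Kaur above Okafor: 21 − 5 = 16.
Kaur wins the head-to-head 16–5.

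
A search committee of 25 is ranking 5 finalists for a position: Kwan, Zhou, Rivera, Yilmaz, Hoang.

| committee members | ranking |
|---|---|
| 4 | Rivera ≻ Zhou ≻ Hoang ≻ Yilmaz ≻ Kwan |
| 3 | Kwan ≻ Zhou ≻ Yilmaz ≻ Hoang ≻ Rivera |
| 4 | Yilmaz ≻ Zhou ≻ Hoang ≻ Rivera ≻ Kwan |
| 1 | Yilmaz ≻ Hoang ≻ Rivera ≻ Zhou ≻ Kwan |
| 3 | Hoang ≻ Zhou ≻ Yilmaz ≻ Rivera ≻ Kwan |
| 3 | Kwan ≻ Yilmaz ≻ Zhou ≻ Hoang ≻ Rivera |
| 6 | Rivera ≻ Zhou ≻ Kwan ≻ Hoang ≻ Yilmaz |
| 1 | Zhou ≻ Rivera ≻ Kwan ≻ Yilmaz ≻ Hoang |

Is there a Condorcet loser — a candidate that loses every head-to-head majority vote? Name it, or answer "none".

Head-to-head results (25 committee members):
Kwan vs Zhou: Zhou wins 19–6.
Kwan vs Rivera: Kwan is ranked higher on 3+3 = 6 ballots, Rivera on 19. Rivera wins 19–6.
Kwan–Yilmaz: Kwan 13–12.
Kwan vs Hoang: Kwan wins 13–12.
Zhou–Rivera: Zhou 14–11.
Zhou vs Yilmaz: 4+3+3+6+1 = 17 for Zhou, 8 for Yilmaz — Zhou by 17–8.
Zhou–Hoang: Zhou 21–4.
Rivera vs Yilmaz: 11 to 14, Yilmaz.
Rivera vs Hoang: Rivera preferred on 4+6+1 = 11 ballots; Hoang wins 14–11.
Yilmaz vs Hoang: Hoang wins 13–12.
Every candidate wins at least one matchup (Kwan beats Yilmaz; Zhou beats Kwan; Rivera beats Kwan; Yilmaz beats Rivera; Hoang beats Rivera), so there is no Condorcet loser.

none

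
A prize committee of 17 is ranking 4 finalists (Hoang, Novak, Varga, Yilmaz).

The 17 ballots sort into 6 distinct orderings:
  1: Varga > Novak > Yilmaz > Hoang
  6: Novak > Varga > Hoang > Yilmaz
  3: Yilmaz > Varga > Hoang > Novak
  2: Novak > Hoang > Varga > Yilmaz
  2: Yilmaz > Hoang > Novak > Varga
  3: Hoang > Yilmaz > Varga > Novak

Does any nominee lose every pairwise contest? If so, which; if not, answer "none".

Head-to-head results (17 jurors):
Hoang vs Novak: 3+2+3 = 8 for Hoang, 9 for Novak — Novak by 9–8.
Hoang–Varga: Varga 10–7.
Hoang vs Yilmaz: Hoang is ranked higher on 6+2+3 = 11 ballots, Yilmaz on 6. Hoang wins 11–6.
Novak vs Varga: Novak, 10–7.
Novak vs Yilmaz: 1+6+2 = 9 for Novak, 8 for Yilmaz — Novak by 9–8.
Varga vs Yilmaz: Varga wins 9–8.
Yilmaz is beaten in every head-to-head and is the Condorcet loser.

Yilmaz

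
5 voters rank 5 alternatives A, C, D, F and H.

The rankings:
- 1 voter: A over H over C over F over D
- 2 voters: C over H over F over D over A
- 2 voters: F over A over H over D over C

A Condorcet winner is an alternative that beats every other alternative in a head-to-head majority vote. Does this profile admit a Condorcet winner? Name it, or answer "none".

Pairwise majorities:
A–C: A 3–2.
A–D: A 3–2.
A–F: F 4–1.
A–H: A 3–2.
C vs D: C wins 3–2.
C vs F: C, 3–2.
C vs H: H wins 3–2.
D vs F: F wins 5–0.
D vs H: H, 5–0.
F vs H: H, 3–2.
Each alternative drops at least one matchup (A loses to F; C loses to A; D loses to A; F loses to C; H loses to A); the cycle A > C > F > A rules out a Condorcet winner.

none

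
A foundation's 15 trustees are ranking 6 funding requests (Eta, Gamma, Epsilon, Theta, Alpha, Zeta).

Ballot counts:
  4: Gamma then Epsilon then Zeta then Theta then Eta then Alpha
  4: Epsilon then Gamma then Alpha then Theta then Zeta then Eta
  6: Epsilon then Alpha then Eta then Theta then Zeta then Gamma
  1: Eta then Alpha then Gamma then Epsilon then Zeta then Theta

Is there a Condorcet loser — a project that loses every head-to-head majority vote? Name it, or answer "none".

Head-to-head results (15 reviewers):
Eta–Gamma: Gamma 8–7.
Eta vs Epsilon: Eta is ranked higher on 1 ballot, Epsilon on 14. Epsilon wins 14–1.
Eta vs Theta: Eta is ranked higher on 6+1 = 7 ballots, Theta on 8. Theta wins 8–7.
Eta vs Alpha: Eta is ranked higher on 4+1 = 5 ballots, Alpha on 10. Alpha wins 10–5.
Eta vs Zeta: 6+1 = 7 for Eta, 8 for Zeta — Zeta by 8–7.
Gamma–Epsilon: Epsilon 10–5.
Gamma–Theta: Gamma 9–6.
Gamma vs Alpha: Gamma, 8–7.
Gamma vs Zeta: 9 to 6, Gamma.
Epsilon vs Theta: Epsilon wins 15–0.
Epsilon vs Alpha: Epsilon, 14–1.
Epsilon vs Zeta: Epsilon preferred on 4+4+6+1 = 15 ballots; Epsilon wins 15–0.
Theta vs Alpha: Alpha, 11–4.
Theta vs Zeta: Theta, 10–5.
Alpha vs Zeta: 11 to 4, Alpha.
Eta is beaten in every head-to-head and is the Condorcet loser.

Eta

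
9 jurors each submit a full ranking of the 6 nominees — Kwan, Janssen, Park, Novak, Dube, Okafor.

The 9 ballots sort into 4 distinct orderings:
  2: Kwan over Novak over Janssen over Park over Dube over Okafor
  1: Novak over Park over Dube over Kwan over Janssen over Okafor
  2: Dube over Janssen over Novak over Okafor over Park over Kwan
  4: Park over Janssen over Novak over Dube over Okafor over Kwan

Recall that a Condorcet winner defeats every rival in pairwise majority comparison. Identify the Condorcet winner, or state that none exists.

Pairwise majorities:
Kwan vs Janssen: Janssen wins 6–3.
Kwan vs Park: Park, 7–2.
Kwan vs Novak: 2 for Kwan, 7 for Novak — Novak by 7–2.
Kwan–Dube: Dube 7–2.
Kwan vs Okafor: 2+1 = 3 for Kwan, 6 for Okafor — Okafor by 6–3.
Janssen vs Park: Janssen is ranked higher on 2+2 = 4 ballots, Park on 5. Park wins 5–4.
Janssen–Novak: Janssen 6–3.
Janssen–Dube: Janssen 6–3.
Janssen vs Okafor: Janssen, 9–0.
Park vs Novak: Novak, 5–4.
Park vs Dube: 7 to 2, Park.
Park vs Okafor: Park preferred on 2+1+4 = 7 ballots; Park wins 7–2.
Novak vs Dube: Novak is ranked higher on 2+1+4 = 7 ballots, Dube on 2. Novak wins 7–2.
Novak vs Okafor: Novak is ranked higher on 2+1+2+4 = 9 ballots, Okafor on 0. Novak wins 9–0.
Dube vs Okafor: Dube, 9–0.
Every nominee loses at least once (Kwan loses to Janssen; Janssen loses to Park; Park loses to Novak; Novak loses to Janssen; Dube loses to Janssen; Okafor loses to Janssen). The majority relation contains the cycle Janssen > Novak > Park > Janssen, so there is no Condorcet winner.

none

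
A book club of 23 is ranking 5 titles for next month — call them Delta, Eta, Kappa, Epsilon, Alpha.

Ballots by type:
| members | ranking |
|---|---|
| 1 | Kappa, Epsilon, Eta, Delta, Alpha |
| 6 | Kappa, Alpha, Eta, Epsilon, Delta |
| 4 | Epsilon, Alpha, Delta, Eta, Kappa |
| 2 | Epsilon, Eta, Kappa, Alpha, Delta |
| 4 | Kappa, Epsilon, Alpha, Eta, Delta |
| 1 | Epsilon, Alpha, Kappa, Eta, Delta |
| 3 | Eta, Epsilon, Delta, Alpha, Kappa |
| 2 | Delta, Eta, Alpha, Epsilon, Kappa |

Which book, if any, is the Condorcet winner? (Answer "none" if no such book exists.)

Epsilon

Pairwise majorities:
Delta–Eta: Eta 17–6.
Delta–Kappa: Kappa 14–9.
Delta vs Epsilon: Epsilon wins 21–2.
Delta vs Alpha: Alpha wins 17–6.
Eta vs Kappa: Kappa wins 12–11.
Eta vs Epsilon: Epsilon, 12–11.
Eta vs Alpha: Alpha, 15–8.
Kappa vs Epsilon: Epsilon, 12–11.
Kappa–Alpha: Kappa 13–10.
Epsilon–Alpha: Epsilon 15–8.
Epsilon wins every pairwise contest, so Epsilon is the Condorcet winner.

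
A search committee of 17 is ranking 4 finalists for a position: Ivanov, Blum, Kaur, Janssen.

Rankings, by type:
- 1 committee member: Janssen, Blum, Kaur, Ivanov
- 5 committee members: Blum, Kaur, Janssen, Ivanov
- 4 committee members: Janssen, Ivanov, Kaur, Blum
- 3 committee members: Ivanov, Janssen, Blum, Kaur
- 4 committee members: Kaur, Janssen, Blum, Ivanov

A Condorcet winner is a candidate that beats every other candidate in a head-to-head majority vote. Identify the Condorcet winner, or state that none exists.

none

Check each pair by majority over 17 ballots:
Ivanov vs Blum: 4+3 = 7 for Ivanov, 10 for Blum — Blum by 10–7.
Ivanov vs Kaur: Ivanov is ranked higher on 4+3 = 7 ballots, Kaur on 10. Kaur wins 10–7.
Ivanov vs Janssen: 3 for Ivanov, 14 for Janssen — Janssen by 14–3.
Blum vs Kaur: 1+5+3 = 9 for Blum, 8 for Kaur — Blum by 9–8.
Blum vs Janssen: Blum is ranked higher on 5 ballots, Janssen on 12. Janssen wins 12–5.
Kaur vs Janssen: Kaur preferred on 5+4 = 9 ballots; Kaur wins 9–8.
No candidate is unbeaten: Ivanov loses to Blum; Blum loses to Janssen; Kaur loses to Blum; Janssen loses to Kaur. In particular Blum → Kaur → Janssen → Blum is a majority cycle — no Condorcet winner exists.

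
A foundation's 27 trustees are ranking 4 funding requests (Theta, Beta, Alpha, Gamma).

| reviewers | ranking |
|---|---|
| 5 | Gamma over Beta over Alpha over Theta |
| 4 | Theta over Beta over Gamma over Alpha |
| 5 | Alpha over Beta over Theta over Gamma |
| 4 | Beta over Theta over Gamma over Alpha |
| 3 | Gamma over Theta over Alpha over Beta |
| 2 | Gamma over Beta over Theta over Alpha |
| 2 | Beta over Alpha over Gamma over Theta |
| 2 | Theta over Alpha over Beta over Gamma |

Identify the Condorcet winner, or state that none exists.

Head-to-head results (27 reviewers):
Theta vs Beta: Beta, 18–9.
Theta vs Alpha: 4+4+3+2+2 = 15 for Theta, 12 for Alpha — Theta by 15–12.
Theta vs Gamma: Theta, 15–12.
Beta vs Alpha: Beta, 17–10.
Beta–Gamma: Beta 17–10.
Alpha vs Gamma: 9 to 18, Gamma.
Beta defeats every rival head-to-head and is the Condorcet winner.

Beta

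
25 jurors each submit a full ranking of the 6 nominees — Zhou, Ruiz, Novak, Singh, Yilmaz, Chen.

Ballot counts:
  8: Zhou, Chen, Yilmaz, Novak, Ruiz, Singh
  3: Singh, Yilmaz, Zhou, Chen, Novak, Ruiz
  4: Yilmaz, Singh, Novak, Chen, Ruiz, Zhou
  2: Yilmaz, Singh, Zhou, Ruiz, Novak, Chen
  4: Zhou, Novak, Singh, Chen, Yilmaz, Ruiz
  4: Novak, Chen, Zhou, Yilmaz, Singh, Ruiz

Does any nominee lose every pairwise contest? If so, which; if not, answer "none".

Pairwise majorities:
Zhou vs Ruiz: Zhou, 21–4.
Zhou vs Novak: Zhou is ranked higher on 8+3+2+4 = 17 ballots, Novak on 8. Zhou wins 17–8.
Zhou–Singh: Zhou 16–9.
Zhou vs Yilmaz: Zhou, 16–9.
Zhou vs Chen: Zhou, 17–8.
Ruiz vs Novak: 2 for Ruiz, 23 for Novak — Novak by 23–2.
Ruiz vs Singh: 8 for Ruiz, 17 for Singh — Singh by 17–8.
Ruiz vs Yilmaz: 0 to 25, Yilmaz.
Ruiz vs Chen: Chen, 23–2.
Novak vs Singh: Novak wins 16–9.
Novak vs Yilmaz: Yilmaz, 17–8.
Novak vs Chen: Novak, 14–11.
Singh vs Yilmaz: Yilmaz wins 18–7.
Singh vs Chen: Singh, 13–12.
Yilmaz vs Chen: 3+4+2 = 9 for Yilmaz, 16 for Chen — Chen by 16–9.
Ruiz is beaten in every head-to-head and is the Condorcet loser.

Ruiz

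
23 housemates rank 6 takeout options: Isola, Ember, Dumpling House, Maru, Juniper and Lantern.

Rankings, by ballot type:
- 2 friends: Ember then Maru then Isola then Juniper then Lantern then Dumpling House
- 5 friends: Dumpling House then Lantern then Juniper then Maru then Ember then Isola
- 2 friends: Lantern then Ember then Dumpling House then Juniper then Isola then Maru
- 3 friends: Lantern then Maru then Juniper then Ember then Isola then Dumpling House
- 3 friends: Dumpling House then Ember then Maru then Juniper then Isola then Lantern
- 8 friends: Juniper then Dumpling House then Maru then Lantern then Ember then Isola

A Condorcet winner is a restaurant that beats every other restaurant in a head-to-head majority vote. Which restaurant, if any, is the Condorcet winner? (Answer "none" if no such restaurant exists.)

Head-to-head results (23 friends):
Isola vs Ember: 0 for Isola, 23 for Ember — Ember by 23–0.
Isola vs Dumpling House: 5 to 18, Dumpling House.
Isola vs Maru: 2 for Isola, 21 for Maru — Maru by 21–2.
Isola vs Juniper: Isola is ranked higher on 2 ballots, Juniper on 21. Juniper wins 21–2.
Isola vs Lantern: Isola is ranked higher on 2+3 = 5 ballots, Lantern on 18. Lantern wins 18–5.
Ember vs Dumpling House: Ember preferred on 2+2+3 = 7 ballots; Dumpling House wins 16–7.
Ember vs Maru: 7 to 16, Maru.
Ember vs Juniper: 7 to 16, Juniper.
Ember vs Lantern: 5 to 18, Lantern.
Dumpling House vs Maru: Dumpling House is ranked higher on 5+2+3+8 = 18 ballots, Maru on 5. Dumpling House wins 18–5.
Dumpling House vs Juniper: 10 to 13, Juniper.
Dumpling House vs Lantern: Dumpling House preferred on 5+3+8 = 16 ballots; Dumpling House wins 16–7.
Maru vs Juniper: Maru is ranked higher on 2+3+3 = 8 ballots, Juniper on 15. Juniper wins 15–8.
Maru vs Lantern: Maru is ranked higher on 2+3+8 = 13 ballots, Lantern on 10. Maru wins 13–10.
Juniper vs Lantern: Juniper preferred on 2+3+8 = 13 ballots; Juniper wins 13–10.
Only Juniper has no losses; Juniper is the Condorcet winner.

Juniper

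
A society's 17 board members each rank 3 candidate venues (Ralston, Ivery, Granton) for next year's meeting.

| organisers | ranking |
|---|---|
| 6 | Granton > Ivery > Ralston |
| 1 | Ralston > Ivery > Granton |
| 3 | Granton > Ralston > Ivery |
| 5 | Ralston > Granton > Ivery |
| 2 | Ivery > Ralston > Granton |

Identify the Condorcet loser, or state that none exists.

Pairwise majorities:
Ralston vs Ivery: Ralston is ranked higher on 1+3+5 = 9 ballots, Ivery on 8. Ralston wins 9–8.
Ralston–Granton: Granton 9–8.
Ivery vs Granton: Ivery is ranked higher on 1+2 = 3 ballots, Granton on 14. Granton wins 14–3.
Only Ivery has no wins; Ivery is the Condorcet loser.

Ivery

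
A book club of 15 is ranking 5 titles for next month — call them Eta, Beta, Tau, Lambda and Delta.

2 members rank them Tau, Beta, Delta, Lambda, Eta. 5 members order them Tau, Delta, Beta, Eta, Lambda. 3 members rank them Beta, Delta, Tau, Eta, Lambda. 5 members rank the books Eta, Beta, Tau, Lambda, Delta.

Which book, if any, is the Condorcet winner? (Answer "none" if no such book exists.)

Beta

Check each pair by majority over 15 ballots:
Eta vs Beta: Eta preferred on 5 ballots; Beta wins 10–5.
Eta vs Tau: Eta preferred on 5 ballots; Tau wins 10–5.
Eta vs Lambda: Eta preferred on 5+3+5 = 13 ballots; Eta wins 13–2.
Eta vs Delta: Eta is ranked higher on 5 ballots, Delta on 10. Delta wins 10–5.
Beta vs Tau: Beta preferred on 3+5 = 8 ballots; Beta wins 8–7.
Beta vs Lambda: Beta is ranked higher on 2+5+3+5 = 15 ballots, Lambda on 0. Beta wins 15–0.
Beta vs Delta: 10 to 5, Beta.
Tau vs Lambda: 15 to 0, Tau.
Tau vs Delta: Tau is ranked higher on 2+5+5 = 12 ballots, Delta on 3. Tau wins 12–3.
Lambda vs Delta: Lambda is ranked higher on 5 ballots, Delta on 10. Delta wins 10–5.
Beta beats each of Eta, Tau, Lambda, Delta — Beta is the Condorcet winner.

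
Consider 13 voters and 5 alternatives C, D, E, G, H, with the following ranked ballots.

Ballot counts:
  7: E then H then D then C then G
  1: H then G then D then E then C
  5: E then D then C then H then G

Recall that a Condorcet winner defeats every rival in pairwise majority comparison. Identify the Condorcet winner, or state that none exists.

Check each pair by majority over 13 ballots:
C vs D: D, 13–0.
C–E: E 13–0.
C vs G: C wins 12–1.
C vs H: H wins 8–5.
D vs E: E, 12–1.
D vs G: D, 12–1.
D vs H: H, 8–5.
E vs G: E wins 12–1.
E–H: E 12–1.
G–H: H 13–0.
Only E has no losses; E is the Condorcet winner.

E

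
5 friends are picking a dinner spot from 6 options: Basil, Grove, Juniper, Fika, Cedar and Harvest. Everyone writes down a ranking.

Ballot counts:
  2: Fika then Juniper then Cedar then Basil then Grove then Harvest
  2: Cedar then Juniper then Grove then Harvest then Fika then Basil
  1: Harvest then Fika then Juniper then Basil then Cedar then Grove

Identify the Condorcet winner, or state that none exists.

none

Check each pair by majority over 5 ballots:
Basil vs Grove: Basil preferred on 2+1 = 3 ballots; Basil wins 3–2.
Basil vs Juniper: Basil is ranked higher on 0 ballots, Juniper on 5. Juniper wins 5–0.
Basil vs Fika: 0 to 5, Fika.
Basil vs Cedar: 1 for Basil, 4 for Cedar — Cedar by 4–1.
Basil vs Harvest: 2 to 3, Harvest.
Grove vs Juniper: Grove is ranked higher on 0 ballots, Juniper on 5. Juniper wins 5–0.
Grove vs Fika: 2 for Grove, 3 for Fika — Fika by 3–2.
Grove vs Cedar: 0 to 5, Cedar.
Grove vs Harvest: 4 to 1, Grove.
Juniper vs Fika: Juniper is ranked higher on 2 ballots, Fika on 3. Fika wins 3–2.
Juniper vs Cedar: 3 to 2, Juniper.
Juniper vs Harvest: 4 to 1, Juniper.
Fika vs Cedar: Fika is ranked higher on 2+1 = 3 ballots, Cedar on 2. Fika wins 3–2.
Fika vs Harvest: Fika is ranked higher on 2 ballots, Harvest on 3. Harvest wins 3–2.
Cedar vs Harvest: Cedar preferred on 2+2 = 4 ballots; Cedar wins 4–1.
No restaurant is unbeaten: Basil loses to Juniper; Grove loses to Basil; Juniper loses to Fika; Fika loses to Harvest; Cedar loses to Juniper; Harvest loses to Grove. In particular Basil > Grove > Harvest > Basil is a majority cycle — no Condorcet winner exists.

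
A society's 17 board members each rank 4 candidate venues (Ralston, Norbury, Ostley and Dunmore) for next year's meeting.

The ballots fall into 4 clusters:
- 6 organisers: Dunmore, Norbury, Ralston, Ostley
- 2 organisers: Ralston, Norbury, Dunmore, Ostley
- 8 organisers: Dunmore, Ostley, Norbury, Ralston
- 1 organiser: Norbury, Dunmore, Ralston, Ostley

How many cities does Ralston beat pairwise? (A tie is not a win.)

Ralston against each rival (17 organisers):
Ralston vs Norbury: Norbury wins 15–2.
Ralston vs Ostley: 6+2+1 = 9 for Ralston, 8 for Ostley — Ralston by 9–8.
Ralston–Dunmore: Dunmore 15–2.
Ralston beats Ostley; loses to Norbury, Dunmore — 1 pairwise win.

1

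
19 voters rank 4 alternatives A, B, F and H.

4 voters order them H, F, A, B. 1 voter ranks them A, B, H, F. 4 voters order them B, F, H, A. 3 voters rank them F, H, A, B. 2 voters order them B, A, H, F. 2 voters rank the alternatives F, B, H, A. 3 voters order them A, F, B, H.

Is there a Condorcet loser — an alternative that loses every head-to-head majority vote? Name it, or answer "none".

none

Head-to-head results (19 voters):
A vs B: 4+1+3+3 = 11 for A, 8 for B — A by 11–8.
A vs F: 6 to 13, F.
A vs H: H wins 13–6.
B vs F: F wins 12–7.
B vs H: B preferred on 1+4+2+2+3 = 12 ballots; B wins 12–7.
F vs H: F, 12–7.
Each alternative has at least one pairwise win (A beats B; B beats H; F beats A; H beats A) — no Condorcet loser.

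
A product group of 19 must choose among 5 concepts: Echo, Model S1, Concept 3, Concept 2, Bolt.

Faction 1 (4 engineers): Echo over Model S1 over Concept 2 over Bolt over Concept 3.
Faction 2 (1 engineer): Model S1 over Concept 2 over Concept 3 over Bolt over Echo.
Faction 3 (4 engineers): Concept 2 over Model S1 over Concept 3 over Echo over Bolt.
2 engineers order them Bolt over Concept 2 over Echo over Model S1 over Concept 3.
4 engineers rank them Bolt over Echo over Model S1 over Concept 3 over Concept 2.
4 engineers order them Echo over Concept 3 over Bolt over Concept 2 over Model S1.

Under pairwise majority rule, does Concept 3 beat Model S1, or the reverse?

Model S1

Ballots ranking Concept 3 above Model S1: 4.
Ballots ranking Model S1 above Concept 3: 19 − 4 = 15.
Model S1 wins the head-to-head 15–4.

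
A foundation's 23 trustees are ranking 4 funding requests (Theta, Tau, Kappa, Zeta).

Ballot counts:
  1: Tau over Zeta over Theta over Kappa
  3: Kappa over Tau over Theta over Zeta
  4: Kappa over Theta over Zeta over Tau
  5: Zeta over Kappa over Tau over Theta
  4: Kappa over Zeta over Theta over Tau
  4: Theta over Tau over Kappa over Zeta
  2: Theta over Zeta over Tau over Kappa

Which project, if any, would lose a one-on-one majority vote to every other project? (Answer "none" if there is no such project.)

Tau

Head-to-head results (23 reviewers):
Theta–Tau: Theta 14–9.
Theta vs Kappa: Kappa wins 16–7.
Theta vs Zeta: Theta wins 13–10.
Tau–Kappa: Kappa 16–7.
Tau–Zeta: Zeta 15–8.
Kappa vs Zeta: Kappa wins 15–8.
Only Tau has no wins; Tau is the Condorcet loser.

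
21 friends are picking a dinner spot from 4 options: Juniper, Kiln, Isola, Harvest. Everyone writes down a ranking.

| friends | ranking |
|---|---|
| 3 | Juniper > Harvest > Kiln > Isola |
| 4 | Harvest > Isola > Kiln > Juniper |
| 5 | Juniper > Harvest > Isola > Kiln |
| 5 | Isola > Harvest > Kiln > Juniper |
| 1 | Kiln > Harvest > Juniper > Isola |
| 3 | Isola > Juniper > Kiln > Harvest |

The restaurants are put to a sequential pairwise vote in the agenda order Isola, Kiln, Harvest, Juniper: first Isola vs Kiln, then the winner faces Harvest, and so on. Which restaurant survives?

Juniper

Round 1: Isola vs Kiln — 17–4, Isola advances.
Round 2: Isola vs Harvest — 8–13, Harvest advances.
Round 3: Harvest vs Juniper — 10–11, Juniper advances.
Juniper survives the agenda.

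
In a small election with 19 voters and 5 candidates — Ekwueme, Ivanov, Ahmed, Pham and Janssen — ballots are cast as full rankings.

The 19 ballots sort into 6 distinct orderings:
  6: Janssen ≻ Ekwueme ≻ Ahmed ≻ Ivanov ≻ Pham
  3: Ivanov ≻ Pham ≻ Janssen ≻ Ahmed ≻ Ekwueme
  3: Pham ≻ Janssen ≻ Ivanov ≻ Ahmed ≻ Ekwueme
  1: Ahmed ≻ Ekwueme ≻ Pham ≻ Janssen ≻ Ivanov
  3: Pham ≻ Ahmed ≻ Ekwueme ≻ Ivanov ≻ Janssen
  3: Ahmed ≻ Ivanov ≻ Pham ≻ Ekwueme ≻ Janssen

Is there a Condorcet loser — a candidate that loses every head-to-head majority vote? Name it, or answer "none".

none

Pairwise majorities:
Ekwueme vs Ivanov: 6+1+3 = 10 for Ekwueme, 9 for Ivanov — Ekwueme by 10–9.
Ekwueme vs Ahmed: Ekwueme is ranked higher on 6 ballots, Ahmed on 13. Ahmed wins 13–6.
Ekwueme vs Pham: Ekwueme preferred on 6+1 = 7 ballots; Pham wins 12–7.
Ekwueme vs Janssen: 1+3+3 = 7 for Ekwueme, 12 for Janssen — Janssen by 12–7.
Ivanov–Ahmed: Ahmed 13–6.
Ivanov vs Pham: Ivanov is ranked higher on 6+3+3 = 12 ballots, Pham on 7. Ivanov wins 12–7.
Ivanov vs Janssen: 9 to 10, Janssen.
Ahmed vs Pham: 10 to 9, Ahmed.
Ahmed vs Janssen: Ahmed is ranked higher on 1+3+3 = 7 ballots, Janssen on 12. Janssen wins 12–7.
Pham vs Janssen: Pham, 13–6.
Each candidate has at least one pairwise win (Ekwueme beats Ivanov; Ivanov beats Pham; Ahmed beats Ekwueme; Pham beats Ekwueme; Janssen beats Ekwueme) — no Condorcet loser.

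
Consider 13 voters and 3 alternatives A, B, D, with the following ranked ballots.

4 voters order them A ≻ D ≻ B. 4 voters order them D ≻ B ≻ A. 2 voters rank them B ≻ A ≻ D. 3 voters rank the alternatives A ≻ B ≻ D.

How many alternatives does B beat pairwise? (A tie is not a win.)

0

B against each rival (13 voters):
B vs A: 6 to 7, A.
B vs D: B is ranked higher on 2+3 = 5 ballots, D on 8. D wins 8–5.
B beats no one; loses to A, D — 0 pairwise wins.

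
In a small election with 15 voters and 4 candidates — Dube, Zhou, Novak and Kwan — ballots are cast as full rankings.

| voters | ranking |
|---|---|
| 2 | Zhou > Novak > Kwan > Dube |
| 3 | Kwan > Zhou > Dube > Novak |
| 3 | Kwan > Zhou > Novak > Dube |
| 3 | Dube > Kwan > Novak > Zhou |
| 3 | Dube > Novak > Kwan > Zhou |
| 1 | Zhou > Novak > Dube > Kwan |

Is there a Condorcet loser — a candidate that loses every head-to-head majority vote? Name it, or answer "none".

Head-to-head results (15 voters):
Dube vs Zhou: Dube preferred on 3+3 = 6 ballots; Zhou wins 9–6.
Dube vs Novak: 9 to 6, Dube.
Dube vs Kwan: Dube is ranked higher on 3+3+1 = 7 ballots, Kwan on 8. Kwan wins 8–7.
Zhou vs Novak: Zhou wins 9–6.
Zhou vs Kwan: Zhou preferred on 2+1 = 3 ballots; Kwan wins 12–3.
Novak vs Kwan: Kwan wins 9–6.
Only Novak has no wins; Novak is the Condorcet loser.

Novak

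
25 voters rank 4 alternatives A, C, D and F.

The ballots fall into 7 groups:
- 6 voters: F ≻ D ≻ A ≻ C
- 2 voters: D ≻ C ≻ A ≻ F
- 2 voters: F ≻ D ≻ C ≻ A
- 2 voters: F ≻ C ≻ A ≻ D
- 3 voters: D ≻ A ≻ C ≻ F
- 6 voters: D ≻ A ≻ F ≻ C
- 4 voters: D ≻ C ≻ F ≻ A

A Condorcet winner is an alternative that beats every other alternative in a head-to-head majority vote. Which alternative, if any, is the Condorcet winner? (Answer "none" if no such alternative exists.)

D

Check each pair by majority over 25 ballots:
A vs C: A, 15–10.
A vs D: D, 23–2.
A–F: F 14–11.
C vs D: D, 23–2.
C vs F: F, 16–9.
D vs F: D wins 15–10.
Only D has no losses; D is the Condorcet winner.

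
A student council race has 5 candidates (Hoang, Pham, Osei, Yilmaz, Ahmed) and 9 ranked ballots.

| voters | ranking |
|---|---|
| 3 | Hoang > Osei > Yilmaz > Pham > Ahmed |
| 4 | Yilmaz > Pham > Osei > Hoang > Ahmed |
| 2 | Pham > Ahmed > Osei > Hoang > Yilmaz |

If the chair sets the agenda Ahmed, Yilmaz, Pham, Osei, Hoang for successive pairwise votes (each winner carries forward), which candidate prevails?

Osei

Round 1: Ahmed vs Yilmaz — 2–7, Yilmaz advances.
Round 2: Yilmaz vs Pham — 7–2, Yilmaz advances.
Round 3: Yilmaz vs Osei — 4–5, Osei advances.
Round 4: Osei vs Hoang — 6–3, Osei advances.
Osei survives the agenda.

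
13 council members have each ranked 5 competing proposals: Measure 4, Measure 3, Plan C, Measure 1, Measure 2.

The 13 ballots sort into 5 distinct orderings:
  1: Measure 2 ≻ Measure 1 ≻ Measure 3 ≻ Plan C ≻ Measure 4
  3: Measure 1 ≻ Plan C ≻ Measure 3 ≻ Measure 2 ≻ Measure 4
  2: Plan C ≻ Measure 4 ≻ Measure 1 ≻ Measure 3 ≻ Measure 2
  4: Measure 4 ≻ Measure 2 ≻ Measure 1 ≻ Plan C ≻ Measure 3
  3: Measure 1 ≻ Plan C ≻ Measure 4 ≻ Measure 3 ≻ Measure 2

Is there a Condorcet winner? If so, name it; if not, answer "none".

Measure 1

Head-to-head results (13 council members):
Measure 4 vs Measure 3: Measure 4 preferred on 2+4+3 = 9 ballots; Measure 4 wins 9–4.
Measure 4 vs Plan C: Measure 4 preferred on 4 ballots; Plan C wins 9–4.
Measure 4 vs Measure 1: Measure 1, 7–6.
Measure 4 vs Measure 2: Measure 4 preferred on 2+4+3 = 9 ballots; Measure 4 wins 9–4.
Measure 3 vs Plan C: 1 for Measure 3, 12 for Plan C — Plan C by 12–1.
Measure 3 vs Measure 1: Measure 3 preferred on 0 ballots; Measure 1 wins 13–0.
Measure 3 vs Measure 2: 8 to 5, Measure 3.
Plan C–Measure 1: Measure 1 11–2.
Plan C vs Measure 2: Plan C wins 8–5.
Measure 1 vs Measure 2: Measure 1 preferred on 3+2+3 = 8 ballots; Measure 1 wins 8–5.
Only Measure 1 has no losses; Measure 1 is the Condorcet winner.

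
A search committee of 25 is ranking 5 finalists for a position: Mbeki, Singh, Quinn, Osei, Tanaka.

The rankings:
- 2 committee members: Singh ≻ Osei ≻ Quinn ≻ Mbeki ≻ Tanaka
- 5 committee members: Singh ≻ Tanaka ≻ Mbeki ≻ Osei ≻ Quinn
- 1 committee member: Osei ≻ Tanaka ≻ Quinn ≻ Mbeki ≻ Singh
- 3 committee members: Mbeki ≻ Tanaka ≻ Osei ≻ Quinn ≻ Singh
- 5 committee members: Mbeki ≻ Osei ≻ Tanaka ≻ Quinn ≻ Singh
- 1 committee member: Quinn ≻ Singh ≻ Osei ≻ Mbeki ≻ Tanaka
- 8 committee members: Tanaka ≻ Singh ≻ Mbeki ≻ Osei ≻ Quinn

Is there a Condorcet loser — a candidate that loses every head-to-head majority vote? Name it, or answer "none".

Quinn

Head-to-head results (25 committee members):
Mbeki vs Singh: Singh, 16–9.
Mbeki vs Quinn: 5+3+5+8 = 21 for Mbeki, 4 for Quinn — Mbeki by 21–4.
Mbeki vs Osei: 5+3+5+8 = 21 for Mbeki, 4 for Osei — Mbeki by 21–4.
Mbeki vs Tanaka: 2+3+5+1 = 11 for Mbeki, 14 for Tanaka — Tanaka by 14–11.
Singh vs Quinn: Singh preferred on 2+5+8 = 15 ballots; Singh wins 15–10.
Singh vs Osei: Singh preferred on 2+5+1+8 = 16 ballots; Singh wins 16–9.
Singh vs Tanaka: Singh preferred on 2+5+1 = 8 ballots; Tanaka wins 17–8.
Quinn vs Osei: 1 for Quinn, 24 for Osei — Osei by 24–1.
Quinn vs Tanaka: Tanaka, 22–3.
Osei vs Tanaka: Osei is ranked higher on 2+1+5+1 = 9 ballots, Tanaka on 16. Tanaka wins 16–9.
Only Quinn has no wins; Quinn is the Condorcet loser.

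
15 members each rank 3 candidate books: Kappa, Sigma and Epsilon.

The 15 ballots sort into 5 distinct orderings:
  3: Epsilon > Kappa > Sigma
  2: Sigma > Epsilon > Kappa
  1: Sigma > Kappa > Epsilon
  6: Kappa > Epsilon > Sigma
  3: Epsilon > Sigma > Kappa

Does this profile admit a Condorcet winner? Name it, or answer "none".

Head-to-head results (15 members):
Kappa–Sigma: Kappa 9–6.
Kappa–Epsilon: Epsilon 8–7.
Sigma vs Epsilon: Epsilon, 12–3.
Epsilon wins every pairwise contest, so Epsilon is the Condorcet winner.

Epsilon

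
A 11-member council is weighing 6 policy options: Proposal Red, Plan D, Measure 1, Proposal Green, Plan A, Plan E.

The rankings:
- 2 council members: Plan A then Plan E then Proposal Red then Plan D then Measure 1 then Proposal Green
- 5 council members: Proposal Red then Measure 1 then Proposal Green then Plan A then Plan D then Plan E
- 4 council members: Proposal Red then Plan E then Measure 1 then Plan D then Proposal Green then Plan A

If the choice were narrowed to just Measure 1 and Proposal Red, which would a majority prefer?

Proposal Red

No ballot ranks Measure 1 above Proposal Red: 0.
Ballots ranking Proposal Red above Measure 1: 11 − 0 = 11.
Proposal Red wins the head-to-head 11–0.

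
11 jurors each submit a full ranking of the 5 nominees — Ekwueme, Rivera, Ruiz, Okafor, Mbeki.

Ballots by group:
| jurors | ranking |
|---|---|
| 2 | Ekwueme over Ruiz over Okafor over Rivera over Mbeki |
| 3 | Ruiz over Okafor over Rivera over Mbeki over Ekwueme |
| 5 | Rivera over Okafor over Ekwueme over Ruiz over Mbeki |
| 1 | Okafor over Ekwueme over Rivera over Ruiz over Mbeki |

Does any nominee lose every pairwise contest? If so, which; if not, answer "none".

Mbeki

Pairwise majorities:
Ekwueme vs Rivera: Ekwueme is ranked higher on 2+1 = 3 ballots, Rivera on 8. Rivera wins 8–3.
Ekwueme–Ruiz: Ekwueme 8–3.
Ekwueme vs Okafor: Okafor, 9–2.
Ekwueme vs Mbeki: 8 to 3, Ekwueme.
Rivera vs Ruiz: Rivera, 6–5.
Rivera vs Okafor: 5 to 6, Okafor.
Rivera vs Mbeki: Rivera, 11–0.
Ruiz vs Okafor: Ruiz preferred on 2+3 = 5 ballots; Okafor wins 6–5.
Ruiz vs Mbeki: Ruiz wins 11–0.
Okafor vs Mbeki: 11 to 0, Okafor.
Only Mbeki has no wins; Mbeki is the Condorcet loser.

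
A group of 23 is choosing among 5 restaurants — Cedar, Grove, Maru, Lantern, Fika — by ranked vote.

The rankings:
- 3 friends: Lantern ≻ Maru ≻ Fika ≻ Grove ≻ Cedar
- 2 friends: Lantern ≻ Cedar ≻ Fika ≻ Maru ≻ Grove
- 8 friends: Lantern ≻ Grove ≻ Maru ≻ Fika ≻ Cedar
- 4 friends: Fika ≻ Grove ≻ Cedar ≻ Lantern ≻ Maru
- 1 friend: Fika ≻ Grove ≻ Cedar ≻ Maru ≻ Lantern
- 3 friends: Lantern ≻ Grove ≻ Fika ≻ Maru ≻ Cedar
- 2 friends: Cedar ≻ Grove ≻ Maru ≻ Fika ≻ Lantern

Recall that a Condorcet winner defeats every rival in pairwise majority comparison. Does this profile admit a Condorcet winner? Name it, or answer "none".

Lantern

Check each pair by majority over 23 ballots:
Cedar vs Grove: Grove, 19–4.
Cedar vs Maru: Maru, 14–9.
Cedar vs Lantern: Lantern wins 16–7.
Cedar vs Fika: Fika, 19–4.
Grove vs Maru: Grove wins 18–5.
Grove vs Lantern: Lantern, 16–7.
Grove vs Fika: Grove wins 13–10.
Maru–Lantern: Lantern 20–3.
Maru vs Fika: Maru wins 13–10.
Lantern vs Fika: Lantern wins 16–7.
Lantern wins every pairwise contest, so Lantern is the Condorcet winner.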